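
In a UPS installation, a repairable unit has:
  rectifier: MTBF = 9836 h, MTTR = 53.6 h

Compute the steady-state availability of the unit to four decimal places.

A(rectifier) = MTBF/(MTBF+MTTR) = 9836/(9836+53.6) = 0.9946

0.9946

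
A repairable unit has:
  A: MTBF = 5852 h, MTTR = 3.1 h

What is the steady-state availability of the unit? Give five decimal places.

A(A) = MTBF/(MTBF+MTTR) = 5852/(5852+3.1) = 0.99947

0.99947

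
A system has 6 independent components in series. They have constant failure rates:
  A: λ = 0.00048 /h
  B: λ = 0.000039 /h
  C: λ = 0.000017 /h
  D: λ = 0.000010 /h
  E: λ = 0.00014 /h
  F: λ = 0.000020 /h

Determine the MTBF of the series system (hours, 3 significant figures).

1420

Series of exponential components: λ_sys = Σ λ_i
λ_sys = 0.00048 + 0.000039 + 0.000017 + 0.000010 + 0.00014 + 0.000020 = 7.0600e-04 /h
MTBF = 1 / λ_sys = 1420 h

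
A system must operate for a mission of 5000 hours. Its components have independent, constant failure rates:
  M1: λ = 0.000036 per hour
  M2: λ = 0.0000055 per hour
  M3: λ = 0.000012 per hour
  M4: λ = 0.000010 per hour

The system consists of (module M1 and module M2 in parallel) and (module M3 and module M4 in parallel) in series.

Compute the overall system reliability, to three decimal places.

0.993

R(M1) = exp(−0.000036 × 5000) = 0.83527
R(M2) = exp(−0.0000055 × 5000) = 0.97287
R(M3) = exp(−0.000012 × 5000) = 0.94176
R(M4) = exp(−0.000010 × 5000) = 0.95123
Parallel (M1 and M2): 1 − (1 − 0.83527)(1 − 0.97287) = 0.99553
Parallel (M3 and M4): 1 − (1 − 0.94176)(1 − 0.95123) = 0.99716
Series ([0.99553] and [0.99716]): 0.99553 × 0.99716 = 0.993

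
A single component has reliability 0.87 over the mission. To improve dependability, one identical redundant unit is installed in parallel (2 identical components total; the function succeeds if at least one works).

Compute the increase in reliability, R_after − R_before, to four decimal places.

0.1131

R_before = 0.87
R_after = 1 − (1 − 0.87)^2 = 0.9831
ΔR = 0.9831 − 0.87 = 0.1131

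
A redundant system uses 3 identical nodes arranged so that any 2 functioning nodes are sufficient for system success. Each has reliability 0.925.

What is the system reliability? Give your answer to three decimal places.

0.984

R = Σ_{i=2}^{3} C(3,i) p^i (1−p)^{3−i} with p = 0.925
C(3,2)·0.925^2·0.075^1 = 0.19252
C(3,3)·0.925^3·0.075^0 = 0.79145
Sum = 0.984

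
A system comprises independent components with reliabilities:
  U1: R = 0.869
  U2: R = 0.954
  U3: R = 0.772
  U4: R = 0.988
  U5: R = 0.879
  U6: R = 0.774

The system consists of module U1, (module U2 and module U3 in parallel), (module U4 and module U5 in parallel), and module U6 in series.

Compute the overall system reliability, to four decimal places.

Parallel (U2 and U3): 1 − (1 − 0.954000)(1 − 0.772000) = 0.989512
Parallel (U4 and U5): 1 − (1 − 0.988000)(1 − 0.879000) = 0.998548
Series (U1, [0.989512], [0.998548], and U6): 0.869000 × 0.989512 × 0.998548 × 0.774000 = 0.6646

0.6646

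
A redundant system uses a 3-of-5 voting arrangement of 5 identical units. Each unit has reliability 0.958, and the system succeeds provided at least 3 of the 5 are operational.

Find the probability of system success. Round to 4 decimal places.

R = Σ_{i=3}^{5} C(5,i) p^i (1−p)^{5−i} with p = 0.958
C(5,3)·0.958^3·0.042^2 = 0.015509
C(5,4)·0.958^4·0.042^1 = 0.176881
C(5,5)·0.958^5·0.042^0 = 0.806915
Sum = 0.9993

0.9993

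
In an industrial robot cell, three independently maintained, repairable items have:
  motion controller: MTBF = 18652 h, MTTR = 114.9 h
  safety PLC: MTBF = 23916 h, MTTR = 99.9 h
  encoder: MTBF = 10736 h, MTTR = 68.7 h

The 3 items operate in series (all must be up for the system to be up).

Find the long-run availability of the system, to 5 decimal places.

A(motion controller) = MTBF/(MTBF+MTTR) = 18652/(18652+114.9) = 0.993878
A(safety PLC) = MTBF/(MTBF+MTTR) = 23916/(23916+99.9) = 0.995840
A(encoder) = MTBF/(MTBF+MTTR) = 10736/(10736+68.7) = 0.993642
Series availability: 0.993878 × 0.995840 × 0.993642 = 0.98345

0.98345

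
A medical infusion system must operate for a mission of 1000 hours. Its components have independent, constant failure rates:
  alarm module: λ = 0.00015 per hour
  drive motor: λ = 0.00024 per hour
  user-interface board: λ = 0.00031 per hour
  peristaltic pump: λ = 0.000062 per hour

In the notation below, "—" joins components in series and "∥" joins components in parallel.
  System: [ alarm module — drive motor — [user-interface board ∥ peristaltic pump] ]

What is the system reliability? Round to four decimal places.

R(alarm module) = exp(−0.00015 × 1000) = 0.860708
R(drive motor) = exp(−0.00024 × 1000) = 0.786628
R(user-interface board) = exp(−0.00031 × 1000) = 0.733447
R(peristaltic pump) = exp(−0.000062 × 1000) = 0.939883
Parallel (user-interface board and peristaltic pump): 1 − (1 − 0.733447)(1 − 0.939883) = 0.983976
Series (alarm module, drive motor, and [0.983976]): 0.860708 × 0.786628 × 0.983976 = 0.6662

0.6662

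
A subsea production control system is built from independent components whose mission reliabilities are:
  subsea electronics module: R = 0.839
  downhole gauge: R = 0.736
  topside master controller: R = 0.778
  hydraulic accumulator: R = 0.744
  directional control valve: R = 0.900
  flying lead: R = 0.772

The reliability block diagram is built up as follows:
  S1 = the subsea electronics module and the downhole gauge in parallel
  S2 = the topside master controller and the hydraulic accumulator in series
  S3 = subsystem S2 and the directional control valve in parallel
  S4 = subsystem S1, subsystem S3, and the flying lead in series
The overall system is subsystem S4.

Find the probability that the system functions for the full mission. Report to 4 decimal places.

0.7081

Parallel (subsea electronics module and downhole gauge): 1 − (1 − 0.839000)(1 − 0.736000) = 0.957496
Series (topside master controller and hydraulic accumulator): 0.778000 × 0.744000 = 0.578832
Parallel ([0.578832] and directional control valve): 1 − (1 − 0.578832)(1 − 0.900000) = 0.957883
Series ([0.957496], [0.957883], and flying lead): 0.957496 × 0.957883 × 0.772000 = 0.7081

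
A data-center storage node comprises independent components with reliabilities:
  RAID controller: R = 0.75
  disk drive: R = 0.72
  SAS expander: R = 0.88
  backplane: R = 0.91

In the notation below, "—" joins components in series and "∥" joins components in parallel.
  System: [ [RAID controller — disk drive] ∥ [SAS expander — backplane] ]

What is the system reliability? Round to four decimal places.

0.9084

Series (RAID controller and disk drive): 0.750000 × 0.720000 = 0.540000
Series (SAS expander and backplane): 0.880000 × 0.910000 = 0.800800
Parallel ([0.540000] and [0.800800]): 1 − (1 − 0.540000)(1 − 0.800800) = 0.9084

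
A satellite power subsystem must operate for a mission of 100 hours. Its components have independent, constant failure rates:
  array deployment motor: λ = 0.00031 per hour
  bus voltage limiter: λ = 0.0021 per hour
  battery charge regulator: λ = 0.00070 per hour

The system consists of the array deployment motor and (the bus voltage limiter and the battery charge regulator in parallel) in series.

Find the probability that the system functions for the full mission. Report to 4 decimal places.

0.9571

R(array deployment motor) = exp(−0.00031 × 100) = 0.969476
R(bus voltage limiter) = exp(−0.0021 × 100) = 0.810584
R(battery charge regulator) = exp(−0.00070 × 100) = 0.932394
Parallel (bus voltage limiter and battery charge regulator): 1 − (1 − 0.810584)(1 − 0.932394) = 0.987194
Series (array deployment motor and [0.987194]): 0.969476 × 0.987194 = 0.9571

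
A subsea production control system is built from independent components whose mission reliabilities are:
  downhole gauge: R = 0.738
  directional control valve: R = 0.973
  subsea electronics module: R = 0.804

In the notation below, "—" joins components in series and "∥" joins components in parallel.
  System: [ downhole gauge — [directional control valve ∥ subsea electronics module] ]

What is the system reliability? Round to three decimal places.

0.734

Parallel (directional control valve and subsea electronics module): 1 − (1 − 0.97300)(1 − 0.80400) = 0.99471
Series (downhole gauge and [0.99471]): 0.73800 × 0.99471 = 0.734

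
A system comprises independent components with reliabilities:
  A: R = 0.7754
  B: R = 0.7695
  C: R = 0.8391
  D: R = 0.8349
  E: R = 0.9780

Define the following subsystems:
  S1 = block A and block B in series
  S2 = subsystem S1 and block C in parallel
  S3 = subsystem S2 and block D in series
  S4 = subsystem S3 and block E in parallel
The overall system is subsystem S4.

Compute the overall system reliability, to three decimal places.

0.995

Series (A and B): 0.77540 × 0.76950 = 0.59667
Parallel ([0.59667] and C): 1 − (1 − 0.59667)(1 − 0.83910) = 0.93510
Series ([0.93510] and D): 0.93510 × 0.83490 = 0.78071
Parallel ([0.78071] and E): 1 − (1 − 0.78071)(1 − 0.97800) = 0.995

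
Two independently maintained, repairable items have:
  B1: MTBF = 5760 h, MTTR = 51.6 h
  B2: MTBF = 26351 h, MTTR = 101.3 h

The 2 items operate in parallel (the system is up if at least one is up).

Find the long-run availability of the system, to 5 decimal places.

A(B1) = MTBF/(MTBF+MTTR) = 5760/(5760+51.6) = 0.991121
A(B2) = MTBF/(MTBF+MTTR) = 26351/(26351+101.3) = 0.996170
Parallel availability: 1 − (1 − 0.991121)(1 − 0.996170) = 0.99997

0.99997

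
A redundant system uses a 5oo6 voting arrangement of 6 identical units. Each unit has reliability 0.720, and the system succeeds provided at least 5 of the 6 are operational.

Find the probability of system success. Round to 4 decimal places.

R = Σ_{i=5}^{6} C(6,i) p^i (1−p)^{6−i} with p = 0.720
C(6,5)·0.720^5·0.280^1 = 0.325066
C(6,6)·0.720^6·0.280^0 = 0.139314
Sum = 0.4644

0.4644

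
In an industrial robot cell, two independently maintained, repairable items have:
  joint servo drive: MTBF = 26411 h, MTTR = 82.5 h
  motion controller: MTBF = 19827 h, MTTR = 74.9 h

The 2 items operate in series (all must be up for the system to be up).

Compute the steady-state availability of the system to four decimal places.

0.9931

A(joint servo drive) = MTBF/(MTBF+MTTR) = 26411/(26411+82.5) = 0.996886
A(motion controller) = MTBF/(MTBF+MTTR) = 19827/(19827+74.9) = 0.996237
Series availability: 0.996886 × 0.996237 = 0.9931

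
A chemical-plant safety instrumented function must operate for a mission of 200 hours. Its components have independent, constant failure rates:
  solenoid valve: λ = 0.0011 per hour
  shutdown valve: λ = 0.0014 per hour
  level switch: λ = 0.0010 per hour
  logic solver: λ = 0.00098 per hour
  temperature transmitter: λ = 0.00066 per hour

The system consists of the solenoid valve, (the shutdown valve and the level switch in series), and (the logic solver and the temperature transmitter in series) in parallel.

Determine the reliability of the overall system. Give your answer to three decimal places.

R(solenoid valve) = exp(−0.0011 × 200) = 0.80252
R(shutdown valve) = exp(−0.0014 × 200) = 0.75578
R(level switch) = exp(−0.0010 × 200) = 0.81873
R(logic solver) = exp(−0.00098 × 200) = 0.82201
R(temperature transmitter) = exp(−0.00066 × 200) = 0.87634
Series (shutdown valve and level switch): 0.75578 × 0.81873 = 0.61878
Series (logic solver and temperature transmitter): 0.82201 × 0.87634 = 0.72036
Parallel (solenoid valve, [0.61878], and [0.72036]): 1 − (1 − 0.80252)(1 − 0.61878)(1 − 0.72036) = 0.979

0.979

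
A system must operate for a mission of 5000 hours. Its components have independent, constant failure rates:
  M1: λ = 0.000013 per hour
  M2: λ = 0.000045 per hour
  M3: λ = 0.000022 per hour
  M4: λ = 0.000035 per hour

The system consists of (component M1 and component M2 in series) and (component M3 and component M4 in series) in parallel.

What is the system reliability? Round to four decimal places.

R(M1) = exp(−0.000013 × 5000) = 0.937067
R(M2) = exp(−0.000045 × 5000) = 0.798516
R(M3) = exp(−0.000022 × 5000) = 0.895834
R(M4) = exp(−0.000035 × 5000) = 0.839457
Series (M1 and M2): 0.937067 × 0.798516 = 0.748263
Series (M3 and M4): 0.895834 × 0.839457 = 0.752014
Parallel ([0.748263] and [0.752014]): 1 − (1 − 0.748263)(1 − 0.752014) = 0.9376

0.9376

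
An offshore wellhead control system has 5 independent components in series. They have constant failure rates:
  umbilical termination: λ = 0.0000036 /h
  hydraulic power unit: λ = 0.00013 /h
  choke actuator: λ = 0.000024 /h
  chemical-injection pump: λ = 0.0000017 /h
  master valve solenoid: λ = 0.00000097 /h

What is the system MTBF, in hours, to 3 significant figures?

Series of exponential components: λ_sys = Σ λ_i
λ_sys = 0.0000036 + 0.00013 + 0.000024 + 0.0000017 + 0.00000097 = 1.6027e-04 /h
MTBF = 1 / λ_sys = 6240 h

6240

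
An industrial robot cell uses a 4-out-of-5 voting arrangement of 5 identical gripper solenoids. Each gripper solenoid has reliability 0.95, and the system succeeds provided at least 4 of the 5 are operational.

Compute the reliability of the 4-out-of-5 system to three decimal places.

R = Σ_{i=4}^{5} C(5,i) p^i (1−p)^{5−i} with p = 0.95
C(5,4)·0.95^4·0.05^1 = 0.20363
C(5,5)·0.95^5·0.05^0 = 0.77378
Sum = 0.977

0.977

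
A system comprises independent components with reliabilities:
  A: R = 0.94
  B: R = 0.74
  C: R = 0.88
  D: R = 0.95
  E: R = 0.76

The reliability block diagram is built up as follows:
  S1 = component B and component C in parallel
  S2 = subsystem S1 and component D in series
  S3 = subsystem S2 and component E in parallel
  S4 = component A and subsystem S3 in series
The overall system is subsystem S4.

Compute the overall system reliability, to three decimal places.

0.922

Parallel (B and C): 1 − (1 − 0.74000)(1 − 0.88000) = 0.96880
Series ([0.96880] and D): 0.96880 × 0.95000 = 0.92036
Parallel ([0.92036] and E): 1 − (1 − 0.92036)(1 − 0.76000) = 0.98089
Series (A and [0.98089]): 0.94000 × 0.98089 = 0.922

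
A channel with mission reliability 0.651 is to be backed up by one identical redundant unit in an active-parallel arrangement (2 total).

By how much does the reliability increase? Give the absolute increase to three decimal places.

R_before = 0.651
R_after = 1 − (1 − 0.651)^2 = 0.878
ΔR = 0.878 − 0.651 = 0.227

0.227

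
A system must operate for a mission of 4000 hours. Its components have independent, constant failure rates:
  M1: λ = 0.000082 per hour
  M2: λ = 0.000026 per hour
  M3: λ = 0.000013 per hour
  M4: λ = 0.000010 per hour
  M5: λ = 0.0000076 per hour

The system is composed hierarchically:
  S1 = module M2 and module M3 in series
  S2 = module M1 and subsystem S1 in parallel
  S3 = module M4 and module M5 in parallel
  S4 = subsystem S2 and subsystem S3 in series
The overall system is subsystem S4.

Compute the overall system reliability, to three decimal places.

R(M1) = exp(−0.000082 × 4000) = 0.72036
R(M2) = exp(−0.000026 × 4000) = 0.90123
R(M3) = exp(−0.000013 × 4000) = 0.94933
R(M4) = exp(−0.000010 × 4000) = 0.96079
R(M5) = exp(−0.0000076 × 4000) = 0.97006
Series (M2 and M3): 0.90123 × 0.94933 = 0.85556
Parallel (M1 and [0.85556]): 1 − (1 − 0.72036)(1 − 0.85556) = 0.95961
Parallel (M4 and M5): 1 − (1 − 0.96079)(1 − 0.97006) = 0.99883
Series ([0.95961] and [0.99883]): 0.95961 × 0.99883 = 0.958

0.958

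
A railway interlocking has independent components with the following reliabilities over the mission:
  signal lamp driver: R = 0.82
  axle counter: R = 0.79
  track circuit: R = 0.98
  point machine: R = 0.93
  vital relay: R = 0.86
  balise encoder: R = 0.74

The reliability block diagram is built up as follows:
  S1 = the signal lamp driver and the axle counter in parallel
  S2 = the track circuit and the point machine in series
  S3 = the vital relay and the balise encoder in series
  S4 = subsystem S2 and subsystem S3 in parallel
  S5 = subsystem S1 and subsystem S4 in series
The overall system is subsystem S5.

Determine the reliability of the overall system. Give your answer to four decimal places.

0.9312

Parallel (signal lamp driver and axle counter): 1 − (1 − 0.820000)(1 − 0.790000) = 0.962200
Series (track circuit and point machine): 0.980000 × 0.930000 = 0.911400
Series (vital relay and balise encoder): 0.860000 × 0.740000 = 0.636400
Parallel ([0.911400] and [0.636400]): 1 − (1 − 0.911400)(1 − 0.636400) = 0.967785
Series ([0.962200] and [0.967785]): 0.962200 × 0.967785 = 0.9312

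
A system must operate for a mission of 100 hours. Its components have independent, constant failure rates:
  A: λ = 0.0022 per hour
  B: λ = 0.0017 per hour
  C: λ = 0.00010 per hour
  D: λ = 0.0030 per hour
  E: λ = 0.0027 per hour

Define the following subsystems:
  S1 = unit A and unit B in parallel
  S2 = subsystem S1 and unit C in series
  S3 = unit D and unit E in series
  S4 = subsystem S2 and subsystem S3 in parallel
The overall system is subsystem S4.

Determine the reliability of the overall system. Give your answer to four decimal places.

0.9824

R(A) = exp(−0.0022 × 100) = 0.802519
R(B) = exp(−0.0017 × 100) = 0.843665
R(C) = exp(−0.00010 × 100) = 0.990050
R(D) = exp(−0.0030 × 100) = 0.740818
R(E) = exp(−0.0027 × 100) = 0.763379
Parallel (A and B): 1 − (1 − 0.802519)(1 − 0.843665) = 0.969127
Series ([0.969127] and C): 0.969127 × 0.990050 = 0.959484
Series (D and E): 0.740818 × 0.763379 = 0.565525
Parallel ([0.959484] and [0.565525]): 1 − (1 − 0.959484)(1 − 0.565525) = 0.9824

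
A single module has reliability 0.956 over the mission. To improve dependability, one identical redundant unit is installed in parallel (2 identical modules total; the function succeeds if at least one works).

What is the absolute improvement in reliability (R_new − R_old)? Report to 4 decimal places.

R_before = 0.956
R_after = 1 − (1 − 0.956)^2 = 0.9981
ΔR = 0.9981 − 0.956 = 0.0421

0.0421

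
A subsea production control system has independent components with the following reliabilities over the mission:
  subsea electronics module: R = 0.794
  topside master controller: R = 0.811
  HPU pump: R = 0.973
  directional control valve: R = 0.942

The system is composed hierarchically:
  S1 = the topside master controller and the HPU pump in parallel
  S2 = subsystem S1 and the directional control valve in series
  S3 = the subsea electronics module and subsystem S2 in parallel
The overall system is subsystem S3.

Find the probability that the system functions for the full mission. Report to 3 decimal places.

0.987

Parallel (topside master controller and HPU pump): 1 − (1 − 0.81100)(1 − 0.97300) = 0.99490
Series ([0.99490] and directional control valve): 0.99490 × 0.94200 = 0.93720
Parallel (subsea electronics module and [0.93720]): 1 − (1 − 0.79400)(1 − 0.93720) = 0.987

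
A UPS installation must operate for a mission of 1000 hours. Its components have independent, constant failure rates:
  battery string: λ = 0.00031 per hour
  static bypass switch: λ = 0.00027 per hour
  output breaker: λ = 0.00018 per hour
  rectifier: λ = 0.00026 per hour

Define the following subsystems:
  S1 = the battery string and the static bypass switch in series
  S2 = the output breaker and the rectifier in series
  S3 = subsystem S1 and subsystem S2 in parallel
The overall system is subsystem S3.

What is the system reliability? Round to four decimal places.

R(battery string) = exp(−0.00031 × 1000) = 0.733447
R(static bypass switch) = exp(−0.00027 × 1000) = 0.763379
R(output breaker) = exp(−0.00018 × 1000) = 0.835270
R(rectifier) = exp(−0.00026 × 1000) = 0.771052
Series (battery string and static bypass switch): 0.733447 × 0.763379 = 0.559898
Series (output breaker and rectifier): 0.835270 × 0.771052 = 0.644037
Parallel ([0.559898] and [0.644037]): 1 − (1 − 0.559898)(1 − 0.644037) = 0.8433

0.8433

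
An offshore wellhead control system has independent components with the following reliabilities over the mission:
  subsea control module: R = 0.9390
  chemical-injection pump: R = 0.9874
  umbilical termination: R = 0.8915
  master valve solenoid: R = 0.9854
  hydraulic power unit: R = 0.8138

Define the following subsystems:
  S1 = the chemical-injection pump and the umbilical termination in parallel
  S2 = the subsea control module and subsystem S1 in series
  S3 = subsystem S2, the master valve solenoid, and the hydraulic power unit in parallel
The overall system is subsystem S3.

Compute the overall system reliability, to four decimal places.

0.9998

Parallel (chemical-injection pump and umbilical termination): 1 − (1 − 0.987400)(1 − 0.891500) = 0.998633
Series (subsea control module and [0.998633]): 0.939000 × 0.998633 = 0.937716
Parallel ([0.937716], master valve solenoid, and hydraulic power unit): 1 − (1 − 0.937716)(1 − 0.985400)(1 − 0.813800) = 0.9998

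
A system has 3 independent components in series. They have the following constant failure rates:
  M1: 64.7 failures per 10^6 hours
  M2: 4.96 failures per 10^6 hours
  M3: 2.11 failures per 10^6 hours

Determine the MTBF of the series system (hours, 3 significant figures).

Series of exponential components: λ_sys = Σ λ_i
λ_sys = 0.0000647 + 0.00000496 + 0.00000211 = 7.1770e-05 /h
MTBF = 1 / λ_sys = 13900 h

13900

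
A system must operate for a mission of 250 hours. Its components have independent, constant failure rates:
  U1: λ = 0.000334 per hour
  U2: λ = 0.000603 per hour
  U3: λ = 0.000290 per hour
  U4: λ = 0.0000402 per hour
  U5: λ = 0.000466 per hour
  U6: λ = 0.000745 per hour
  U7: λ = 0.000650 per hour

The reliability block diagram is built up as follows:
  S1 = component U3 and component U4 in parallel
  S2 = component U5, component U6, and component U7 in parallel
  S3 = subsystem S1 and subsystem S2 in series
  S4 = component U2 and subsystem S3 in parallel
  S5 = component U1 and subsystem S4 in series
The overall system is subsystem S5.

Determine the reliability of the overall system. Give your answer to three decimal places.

R(U1) = exp(−0.000334 × 250) = 0.91989
R(U2) = exp(−0.000603 × 250) = 0.86006
R(U3) = exp(−0.000290 × 250) = 0.93007
R(U4) = exp(−0.0000402 × 250) = 0.99000
R(U5) = exp(−0.000466 × 250) = 0.89003
R(U6) = exp(−0.000745 × 250) = 0.83007
R(U7) = exp(−0.000650 × 250) = 0.85002
Parallel (U3 and U4): 1 − (1 − 0.93007)(1 − 0.99000) = 0.99930
Parallel (U5, U6, and U7): 1 − (1 − 0.89003)(1 − 0.83007)(1 − 0.85002) = 0.99720
Series ([0.99930] and [0.99720]): 0.99930 × 0.99720 = 0.99650
Parallel (U2 and [0.99650]): 1 − (1 − 0.86006)(1 − 0.99650) = 0.99951
Series (U1 and [0.99951]): 0.91989 × 0.99951 = 0.919

0.919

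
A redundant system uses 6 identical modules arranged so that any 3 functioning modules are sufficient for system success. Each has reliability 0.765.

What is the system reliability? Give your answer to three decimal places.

R = Σ_{i=3}^{6} C(6,i) p^i (1−p)^{6−i} with p = 0.765
C(6,3)·0.765^3·0.235^3 = 0.11620
C(6,4)·0.765^4·0.235^2 = 0.28371
C(6,5)·0.765^5·0.235^1 = 0.36943
C(6,6)·0.765^6·0.235^0 = 0.20043
Sum = 0.970

0.970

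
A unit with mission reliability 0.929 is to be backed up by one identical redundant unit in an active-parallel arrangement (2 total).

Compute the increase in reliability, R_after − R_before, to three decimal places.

R_before = 0.929
R_after = 1 − (1 − 0.929)^2 = 0.995
ΔR = 0.995 − 0.929 = 0.066

0.066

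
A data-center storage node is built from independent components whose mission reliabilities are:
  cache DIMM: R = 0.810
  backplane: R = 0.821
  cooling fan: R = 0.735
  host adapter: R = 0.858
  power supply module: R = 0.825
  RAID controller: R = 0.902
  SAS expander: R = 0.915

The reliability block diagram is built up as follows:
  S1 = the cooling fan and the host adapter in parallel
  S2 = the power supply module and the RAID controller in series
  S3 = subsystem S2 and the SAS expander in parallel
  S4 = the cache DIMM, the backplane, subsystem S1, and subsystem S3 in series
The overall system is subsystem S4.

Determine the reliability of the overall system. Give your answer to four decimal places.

Parallel (cooling fan and host adapter): 1 − (1 − 0.735000)(1 − 0.858000) = 0.962370
Series (power supply module and RAID controller): 0.825000 × 0.902000 = 0.744150
Parallel ([0.744150] and SAS expander): 1 − (1 − 0.744150)(1 − 0.915000) = 0.978253
Series (cache DIMM, backplane, [0.962370], and [0.978253]): 0.810000 × 0.821000 × 0.962370 × 0.978253 = 0.6261

0.6261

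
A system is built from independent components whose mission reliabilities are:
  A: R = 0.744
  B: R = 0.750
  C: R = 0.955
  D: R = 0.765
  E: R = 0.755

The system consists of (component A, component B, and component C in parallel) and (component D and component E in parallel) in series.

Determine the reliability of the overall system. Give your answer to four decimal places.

Parallel (A, B, and C): 1 − (1 − 0.744000)(1 − 0.750000)(1 − 0.955000) = 0.997120
Parallel (D and E): 1 − (1 − 0.765000)(1 − 0.755000) = 0.942425
Series ([0.997120] and [0.942425]): 0.997120 × 0.942425 = 0.9397

0.9397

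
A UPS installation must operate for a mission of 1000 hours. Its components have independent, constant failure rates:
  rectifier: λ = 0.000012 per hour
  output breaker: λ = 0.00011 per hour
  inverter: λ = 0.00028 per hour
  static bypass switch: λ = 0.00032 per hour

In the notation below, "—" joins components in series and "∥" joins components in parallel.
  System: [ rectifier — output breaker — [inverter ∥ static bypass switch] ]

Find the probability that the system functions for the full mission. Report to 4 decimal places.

R(rectifier) = exp(−0.000012 × 1000) = 0.988072
R(output breaker) = exp(−0.00011 × 1000) = 0.895834
R(inverter) = exp(−0.00028 × 1000) = 0.755784
R(static bypass switch) = exp(−0.00032 × 1000) = 0.726149
Parallel (inverter and static bypass switch): 1 − (1 − 0.755784)(1 − 0.726149) = 0.933121
Series (rectifier, output breaker, and [0.933121]): 0.988072 × 0.895834 × 0.933121 = 0.8260

0.8260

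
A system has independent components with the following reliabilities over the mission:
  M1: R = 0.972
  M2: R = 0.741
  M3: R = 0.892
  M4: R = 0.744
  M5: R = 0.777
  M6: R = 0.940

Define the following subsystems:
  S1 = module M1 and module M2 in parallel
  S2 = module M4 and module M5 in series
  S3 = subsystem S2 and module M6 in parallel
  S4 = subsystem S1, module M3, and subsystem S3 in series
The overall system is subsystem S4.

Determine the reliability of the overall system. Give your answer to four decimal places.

Parallel (M1 and M2): 1 − (1 − 0.972000)(1 − 0.741000) = 0.992748
Series (M4 and M5): 0.744000 × 0.777000 = 0.578088
Parallel ([0.578088] and M6): 1 − (1 − 0.578088)(1 − 0.940000) = 0.974685
Series ([0.992748], M3, and [0.974685]): 0.992748 × 0.892000 × 0.974685 = 0.8631

0.8631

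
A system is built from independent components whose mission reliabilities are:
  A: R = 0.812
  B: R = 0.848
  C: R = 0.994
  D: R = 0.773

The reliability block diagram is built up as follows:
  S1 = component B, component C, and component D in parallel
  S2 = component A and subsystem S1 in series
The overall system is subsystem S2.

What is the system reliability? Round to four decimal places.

Parallel (B, C, and D): 1 − (1 − 0.848000)(1 − 0.994000)(1 − 0.773000) = 0.999793
Series (A and [0.999793]): 0.812000 × 0.999793 = 0.8118

0.8118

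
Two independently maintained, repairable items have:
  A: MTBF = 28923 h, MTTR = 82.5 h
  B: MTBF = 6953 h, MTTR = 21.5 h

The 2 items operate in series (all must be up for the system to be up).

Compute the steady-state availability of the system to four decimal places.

0.9941

A(A) = MTBF/(MTBF+MTTR) = 28923/(28923+82.5) = 0.997156
A(B) = MTBF/(MTBF+MTTR) = 6953/(6953+21.5) = 0.996917
Series availability: 0.997156 × 0.996917 = 0.9941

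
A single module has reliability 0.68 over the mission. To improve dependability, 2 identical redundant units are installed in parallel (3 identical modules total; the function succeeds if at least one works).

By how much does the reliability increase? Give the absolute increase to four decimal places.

0.2872

R_before = 0.68
R_after = 1 − (1 − 0.68)^3 = 0.9672
ΔR = 0.9672 − 0.68 = 0.2872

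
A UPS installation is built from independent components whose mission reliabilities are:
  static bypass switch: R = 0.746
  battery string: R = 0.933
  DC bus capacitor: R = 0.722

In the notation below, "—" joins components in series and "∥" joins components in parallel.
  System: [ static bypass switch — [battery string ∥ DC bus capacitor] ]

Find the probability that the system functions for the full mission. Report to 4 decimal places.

0.7321

Parallel (battery string and DC bus capacitor): 1 − (1 − 0.933000)(1 − 0.722000) = 0.981374
Series (static bypass switch and [0.981374]): 0.746000 × 0.981374 = 0.7321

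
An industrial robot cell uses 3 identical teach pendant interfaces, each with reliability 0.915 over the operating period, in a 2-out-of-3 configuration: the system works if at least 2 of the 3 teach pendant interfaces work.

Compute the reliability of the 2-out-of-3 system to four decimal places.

R = Σ_{i=2}^{3} C(3,i) p^i (1−p)^{3−i} with p = 0.915
C(3,2)·0.915^2·0.085^1 = 0.213492
C(3,3)·0.915^3·0.085^0 = 0.766061
Sum = 0.9796

0.9796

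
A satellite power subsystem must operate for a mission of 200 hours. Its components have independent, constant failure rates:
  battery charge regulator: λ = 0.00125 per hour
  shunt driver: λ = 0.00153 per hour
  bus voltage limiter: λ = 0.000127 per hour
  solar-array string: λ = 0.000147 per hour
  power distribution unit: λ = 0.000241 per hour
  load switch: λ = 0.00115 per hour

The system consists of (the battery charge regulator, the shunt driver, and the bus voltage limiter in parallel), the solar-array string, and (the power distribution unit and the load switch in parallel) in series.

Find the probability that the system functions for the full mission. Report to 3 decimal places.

R(battery charge regulator) = exp(−0.00125 × 200) = 0.77880
R(shunt driver) = exp(−0.00153 × 200) = 0.73639
R(bus voltage limiter) = exp(−0.000127 × 200) = 0.97492
R(solar-array string) = exp(−0.000147 × 200) = 0.97103
R(power distribution unit) = exp(−0.000241 × 200) = 0.95294
R(load switch) = exp(−0.00115 × 200) = 0.79453
Parallel (battery charge regulator, shunt driver, and bus voltage limiter): 1 − (1 − 0.77880)(1 − 0.73639)(1 − 0.97492) = 0.99854
Parallel (power distribution unit and load switch): 1 − (1 − 0.95294)(1 − 0.79453) = 0.99033
Series ([0.99854], solar-array string, and [0.99033]): 0.99854 × 0.97103 × 0.99033 = 0.960

0.960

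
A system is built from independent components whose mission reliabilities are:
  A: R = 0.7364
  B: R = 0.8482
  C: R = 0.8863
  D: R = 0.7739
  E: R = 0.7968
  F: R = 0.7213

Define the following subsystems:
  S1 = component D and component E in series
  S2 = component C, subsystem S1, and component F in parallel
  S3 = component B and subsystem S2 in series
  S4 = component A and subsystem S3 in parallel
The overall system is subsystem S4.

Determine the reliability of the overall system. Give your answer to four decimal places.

Series (D and E): 0.773900 × 0.796800 = 0.616644
Parallel (C, [0.616644], and F): 1 − (1 − 0.886300)(1 − 0.616644)(1 − 0.721300) = 0.987852
Series (B and [0.987852]): 0.848200 × 0.987852 = 0.837896
Parallel (A and [0.837896]): 1 − (1 − 0.736400)(1 − 0.837896) = 0.9573

0.9573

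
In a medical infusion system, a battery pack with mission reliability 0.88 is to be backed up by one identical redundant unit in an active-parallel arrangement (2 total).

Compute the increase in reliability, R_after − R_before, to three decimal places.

0.106

R_before = 0.88
R_after = 1 − (1 − 0.88)^2 = 0.986
ΔR = 0.986 − 0.88 = 0.106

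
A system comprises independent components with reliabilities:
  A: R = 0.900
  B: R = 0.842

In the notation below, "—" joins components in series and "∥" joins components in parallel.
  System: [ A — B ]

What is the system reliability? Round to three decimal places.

Series (A and B): 0.90000 × 0.84200 = 0.758

0.758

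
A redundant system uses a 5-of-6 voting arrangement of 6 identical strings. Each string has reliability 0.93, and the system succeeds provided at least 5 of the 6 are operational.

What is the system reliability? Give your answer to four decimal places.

0.9392

R = Σ_{i=5}^{6} C(6,i) p^i (1−p)^{6−i} with p = 0.93
C(6,5)·0.93^5·0.07^1 = 0.292189
C(6,6)·0.93^6·0.07^0 = 0.646990
Sum = 0.9392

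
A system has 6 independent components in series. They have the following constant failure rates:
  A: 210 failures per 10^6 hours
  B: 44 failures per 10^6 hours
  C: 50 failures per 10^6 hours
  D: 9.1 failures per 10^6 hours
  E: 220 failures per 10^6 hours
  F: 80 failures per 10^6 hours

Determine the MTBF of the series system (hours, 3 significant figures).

Series of exponential components: λ_sys = Σ λ_i
λ_sys = 0.00021 + 0.000044 + 0.000050 + 0.0000091 + 0.00022 + 0.000080 = 6.1310e-04 /h
MTBF = 1 / λ_sys = 1630 h

1630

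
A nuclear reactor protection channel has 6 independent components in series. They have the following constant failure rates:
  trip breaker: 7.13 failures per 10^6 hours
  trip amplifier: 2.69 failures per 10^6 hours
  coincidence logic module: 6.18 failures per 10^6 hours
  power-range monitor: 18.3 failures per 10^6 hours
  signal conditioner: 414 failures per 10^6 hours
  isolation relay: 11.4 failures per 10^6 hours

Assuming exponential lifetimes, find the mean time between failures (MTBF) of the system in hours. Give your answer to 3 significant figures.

2180

Series of exponential components: λ_sys = Σ λ_i
λ_sys = 0.00000713 + 0.00000269 + 0.00000618 + 0.0000183 + 0.000414 + 0.0000114 = 4.5970e-04 /h
MTBF = 1 / λ_sys = 2180 h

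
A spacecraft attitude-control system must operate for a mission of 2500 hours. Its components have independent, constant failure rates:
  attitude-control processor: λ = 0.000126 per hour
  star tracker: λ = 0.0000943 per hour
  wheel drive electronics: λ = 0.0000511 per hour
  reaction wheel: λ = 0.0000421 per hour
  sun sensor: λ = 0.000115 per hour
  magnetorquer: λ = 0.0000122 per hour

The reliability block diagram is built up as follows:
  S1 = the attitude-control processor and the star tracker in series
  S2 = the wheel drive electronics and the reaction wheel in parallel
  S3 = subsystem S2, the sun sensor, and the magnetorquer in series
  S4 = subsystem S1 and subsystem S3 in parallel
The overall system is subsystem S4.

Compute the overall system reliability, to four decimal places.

0.8810

R(attitude-control processor) = exp(−0.000126 × 2500) = 0.729789
R(star tracker) = exp(−0.0000943 × 2500) = 0.789978
R(wheel drive electronics) = exp(−0.0000511 × 2500) = 0.880073
R(reaction wheel) = exp(−0.0000421 × 2500) = 0.900099
R(sun sensor) = exp(−0.000115 × 2500) = 0.750137
R(magnetorquer) = exp(−0.0000122 × 2500) = 0.969960
Series (attitude-control processor and star tracker): 0.729789 × 0.789978 = 0.576517
Parallel (wheel drive electronics and reaction wheel): 1 − (1 − 0.880073)(1 − 0.900099) = 0.988019
Series ([0.988019], sun sensor, and magnetorquer): 0.988019 × 0.750137 × 0.969960 = 0.718885
Parallel ([0.576517] and [0.718885]): 1 − (1 − 0.576517)(1 − 0.718885) = 0.8810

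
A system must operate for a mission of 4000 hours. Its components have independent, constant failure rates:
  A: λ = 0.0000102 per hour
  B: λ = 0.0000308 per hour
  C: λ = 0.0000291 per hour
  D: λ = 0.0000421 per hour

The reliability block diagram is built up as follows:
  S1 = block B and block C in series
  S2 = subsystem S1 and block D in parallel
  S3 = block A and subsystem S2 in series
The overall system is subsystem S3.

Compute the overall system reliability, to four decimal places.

R(A) = exp(−0.0000102 × 4000) = 0.960021
R(B) = exp(−0.0000308 × 4000) = 0.884087
R(C) = exp(−0.0000291 × 4000) = 0.890119
R(D) = exp(−0.0000421 × 4000) = 0.845016
Series (B and C): 0.884087 × 0.890119 = 0.786943
Parallel ([0.786943] and D): 1 − (1 − 0.786943)(1 − 0.845016) = 0.966980
Series (A and [0.966980]): 0.960021 × 0.966980 = 0.9283

0.9283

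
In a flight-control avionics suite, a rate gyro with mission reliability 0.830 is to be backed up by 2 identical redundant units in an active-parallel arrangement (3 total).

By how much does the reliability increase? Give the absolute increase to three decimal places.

0.165

R_before = 0.830
R_after = 1 − (1 − 0.830)^3 = 0.995
ΔR = 0.995 − 0.830 = 0.165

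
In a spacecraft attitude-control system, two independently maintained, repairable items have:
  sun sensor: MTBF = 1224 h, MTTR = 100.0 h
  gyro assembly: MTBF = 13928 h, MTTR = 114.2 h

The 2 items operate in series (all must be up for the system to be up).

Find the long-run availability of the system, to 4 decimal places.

A(sun sensor) = MTBF/(MTBF+MTTR) = 1224/(1224+100.0) = 0.924471
A(gyro assembly) = MTBF/(MTBF+MTTR) = 13928/(13928+114.2) = 0.991867
Series availability: 0.924471 × 0.991867 = 0.9170

0.9170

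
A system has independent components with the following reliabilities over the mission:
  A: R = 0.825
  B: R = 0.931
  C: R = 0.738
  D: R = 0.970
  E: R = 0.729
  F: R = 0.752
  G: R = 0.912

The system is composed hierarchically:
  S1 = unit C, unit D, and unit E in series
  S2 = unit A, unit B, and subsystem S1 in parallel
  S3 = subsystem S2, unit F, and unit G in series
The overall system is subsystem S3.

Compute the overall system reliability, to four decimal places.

Series (C, D, and E): 0.738000 × 0.970000 × 0.729000 = 0.521862
Parallel (A, B, and [0.521862]): 1 − (1 − 0.825000)(1 − 0.931000)(1 − 0.521862) = 0.994226
Series ([0.994226], F, and G): 0.994226 × 0.752000 × 0.912000 = 0.6819

0.6819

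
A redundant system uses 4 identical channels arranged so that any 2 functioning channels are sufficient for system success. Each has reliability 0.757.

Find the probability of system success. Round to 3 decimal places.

R = Σ_{i=2}^{4} C(4,i) p^i (1−p)^{4−i} with p = 0.757
C(4,2)·0.757^2·0.243^2 = 0.20303
C(4,3)·0.757^3·0.243^1 = 0.42165
C(4,4)·0.757^4·0.243^0 = 0.32839
Sum = 0.953

0.953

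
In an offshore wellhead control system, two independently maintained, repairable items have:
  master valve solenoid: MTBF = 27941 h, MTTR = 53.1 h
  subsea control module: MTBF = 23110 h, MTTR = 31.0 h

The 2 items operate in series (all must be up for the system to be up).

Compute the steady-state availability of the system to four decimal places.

0.9968

A(master valve solenoid) = MTBF/(MTBF+MTTR) = 27941/(27941+53.1) = 0.998103
A(subsea control module) = MTBF/(MTBF+MTTR) = 23110/(23110+31.0) = 0.998660
Series availability: 0.998103 × 0.998660 = 0.9968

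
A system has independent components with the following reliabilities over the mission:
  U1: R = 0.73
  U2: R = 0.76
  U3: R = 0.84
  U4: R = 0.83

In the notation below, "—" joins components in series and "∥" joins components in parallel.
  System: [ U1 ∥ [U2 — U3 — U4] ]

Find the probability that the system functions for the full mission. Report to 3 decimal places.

Series (U2, U3, and U4): 0.76000 × 0.84000 × 0.83000 = 0.52987
Parallel (U1 and [0.52987]): 1 − (1 − 0.73000)(1 − 0.52987) = 0.873

0.873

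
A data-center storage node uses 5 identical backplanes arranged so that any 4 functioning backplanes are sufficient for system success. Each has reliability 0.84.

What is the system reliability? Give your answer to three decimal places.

R = Σ_{i=4}^{5} C(5,i) p^i (1−p)^{5−i} with p = 0.84
C(5,4)·0.84^4·0.16^1 = 0.39830
C(5,5)·0.84^5·0.16^0 = 0.41821
Sum = 0.817

0.817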